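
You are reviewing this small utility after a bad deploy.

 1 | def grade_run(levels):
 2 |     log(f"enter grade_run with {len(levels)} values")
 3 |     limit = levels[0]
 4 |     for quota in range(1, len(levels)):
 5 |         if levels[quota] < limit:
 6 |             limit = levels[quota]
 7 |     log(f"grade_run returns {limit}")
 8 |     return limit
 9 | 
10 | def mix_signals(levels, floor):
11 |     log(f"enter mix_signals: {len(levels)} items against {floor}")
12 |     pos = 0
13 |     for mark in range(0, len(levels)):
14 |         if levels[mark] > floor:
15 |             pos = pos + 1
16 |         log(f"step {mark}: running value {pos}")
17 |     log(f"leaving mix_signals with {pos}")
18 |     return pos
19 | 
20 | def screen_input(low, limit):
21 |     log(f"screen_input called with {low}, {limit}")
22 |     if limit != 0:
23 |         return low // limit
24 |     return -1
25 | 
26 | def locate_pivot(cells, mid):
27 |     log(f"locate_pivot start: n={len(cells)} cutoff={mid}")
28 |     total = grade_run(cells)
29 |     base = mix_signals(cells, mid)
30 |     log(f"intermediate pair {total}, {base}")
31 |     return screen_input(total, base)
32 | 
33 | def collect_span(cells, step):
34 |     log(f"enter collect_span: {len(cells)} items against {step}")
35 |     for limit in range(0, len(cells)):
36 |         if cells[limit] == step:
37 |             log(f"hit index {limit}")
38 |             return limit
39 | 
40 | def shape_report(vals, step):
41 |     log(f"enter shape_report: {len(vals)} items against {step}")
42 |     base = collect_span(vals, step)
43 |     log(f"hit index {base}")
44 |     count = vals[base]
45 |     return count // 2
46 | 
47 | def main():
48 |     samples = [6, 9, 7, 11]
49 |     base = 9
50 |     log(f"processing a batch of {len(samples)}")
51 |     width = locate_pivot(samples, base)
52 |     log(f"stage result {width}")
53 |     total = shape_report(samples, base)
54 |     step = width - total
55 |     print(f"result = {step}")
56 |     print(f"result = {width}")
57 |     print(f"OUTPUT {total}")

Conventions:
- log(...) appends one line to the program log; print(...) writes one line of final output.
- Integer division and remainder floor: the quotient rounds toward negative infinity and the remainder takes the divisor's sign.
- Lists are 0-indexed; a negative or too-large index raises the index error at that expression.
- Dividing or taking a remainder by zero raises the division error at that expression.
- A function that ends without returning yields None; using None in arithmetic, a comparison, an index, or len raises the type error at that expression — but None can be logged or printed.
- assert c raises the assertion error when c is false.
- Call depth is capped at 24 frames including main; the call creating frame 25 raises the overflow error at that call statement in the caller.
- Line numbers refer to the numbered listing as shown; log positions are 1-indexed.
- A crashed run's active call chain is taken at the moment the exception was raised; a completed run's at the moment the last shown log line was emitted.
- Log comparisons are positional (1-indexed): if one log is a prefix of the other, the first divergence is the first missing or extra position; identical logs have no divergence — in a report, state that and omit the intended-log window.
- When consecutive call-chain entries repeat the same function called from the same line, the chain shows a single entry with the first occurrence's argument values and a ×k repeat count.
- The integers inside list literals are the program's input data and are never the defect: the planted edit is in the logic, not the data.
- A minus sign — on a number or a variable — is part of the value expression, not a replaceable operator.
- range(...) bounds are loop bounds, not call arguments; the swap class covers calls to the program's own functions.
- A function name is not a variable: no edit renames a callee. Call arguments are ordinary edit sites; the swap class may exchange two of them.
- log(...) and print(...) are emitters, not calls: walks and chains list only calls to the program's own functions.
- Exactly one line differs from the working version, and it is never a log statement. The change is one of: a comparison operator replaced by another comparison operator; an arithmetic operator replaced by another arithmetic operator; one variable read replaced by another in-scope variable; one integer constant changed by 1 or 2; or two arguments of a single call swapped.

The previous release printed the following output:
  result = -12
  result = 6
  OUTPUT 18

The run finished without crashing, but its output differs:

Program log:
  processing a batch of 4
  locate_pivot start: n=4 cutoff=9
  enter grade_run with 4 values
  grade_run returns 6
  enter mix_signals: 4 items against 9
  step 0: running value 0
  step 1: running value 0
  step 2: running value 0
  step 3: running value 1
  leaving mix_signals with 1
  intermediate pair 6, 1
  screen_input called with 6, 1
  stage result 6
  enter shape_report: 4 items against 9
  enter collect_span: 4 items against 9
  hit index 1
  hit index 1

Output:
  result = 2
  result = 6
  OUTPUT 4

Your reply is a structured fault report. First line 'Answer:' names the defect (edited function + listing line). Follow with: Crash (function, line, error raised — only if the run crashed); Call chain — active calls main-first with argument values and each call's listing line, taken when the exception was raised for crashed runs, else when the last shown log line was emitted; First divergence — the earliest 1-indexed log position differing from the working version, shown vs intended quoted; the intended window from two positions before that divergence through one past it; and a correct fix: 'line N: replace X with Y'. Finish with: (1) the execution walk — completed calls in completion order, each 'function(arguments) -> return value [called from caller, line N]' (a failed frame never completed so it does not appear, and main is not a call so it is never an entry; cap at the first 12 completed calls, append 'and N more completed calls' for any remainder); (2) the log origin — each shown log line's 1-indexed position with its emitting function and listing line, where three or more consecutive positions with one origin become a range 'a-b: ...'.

Answer: the defect is in shape_report at line 45.
Key fact: Log streams are identical — the defect surfaces only in the printed output.
Call chain: main -> shape_report([6, 9, 7, 11], 9) (called at line 53).
First divergence: none; the two logs match at every position.
Execution walk:
  grade_run([6, 9, 7, 11]) -> 6  [called from locate_pivot, line 28]
  mix_signals([6, 9, 7, 11], 9) -> 1  [called from locate_pivot, line 29]
  screen_input(6, 1) -> 6  [called from locate_pivot, line 31]
  locate_pivot([6, 9, 7, 11], 9) -> 6  [called from main, line 51]
  collect_span([6, 9, 7, 11], 9) -> 1  [called from shape_report, line 42]
  shape_report([6, 9, 7, 11], 9) -> 4  [called from main, line 53]
Log line origins:
  1: from main, line 50
  2: from locate_pivot, line 27
  3: from grade_run, line 2
  4: from grade_run, line 7
  5: from mix_signals, line 11
  6-9: from mix_signals, line 16
  10: from mix_signals, line 17
  11: from locate_pivot, line 30
  12: from screen_input, line 21
  13: from main, line 52
  14: from shape_report, line 41
  15: from collect_span, line 34
  16: from collect_span, line 37
  17: from shape_report, line 43
A correct fix: line 45: replace `//` with `*`.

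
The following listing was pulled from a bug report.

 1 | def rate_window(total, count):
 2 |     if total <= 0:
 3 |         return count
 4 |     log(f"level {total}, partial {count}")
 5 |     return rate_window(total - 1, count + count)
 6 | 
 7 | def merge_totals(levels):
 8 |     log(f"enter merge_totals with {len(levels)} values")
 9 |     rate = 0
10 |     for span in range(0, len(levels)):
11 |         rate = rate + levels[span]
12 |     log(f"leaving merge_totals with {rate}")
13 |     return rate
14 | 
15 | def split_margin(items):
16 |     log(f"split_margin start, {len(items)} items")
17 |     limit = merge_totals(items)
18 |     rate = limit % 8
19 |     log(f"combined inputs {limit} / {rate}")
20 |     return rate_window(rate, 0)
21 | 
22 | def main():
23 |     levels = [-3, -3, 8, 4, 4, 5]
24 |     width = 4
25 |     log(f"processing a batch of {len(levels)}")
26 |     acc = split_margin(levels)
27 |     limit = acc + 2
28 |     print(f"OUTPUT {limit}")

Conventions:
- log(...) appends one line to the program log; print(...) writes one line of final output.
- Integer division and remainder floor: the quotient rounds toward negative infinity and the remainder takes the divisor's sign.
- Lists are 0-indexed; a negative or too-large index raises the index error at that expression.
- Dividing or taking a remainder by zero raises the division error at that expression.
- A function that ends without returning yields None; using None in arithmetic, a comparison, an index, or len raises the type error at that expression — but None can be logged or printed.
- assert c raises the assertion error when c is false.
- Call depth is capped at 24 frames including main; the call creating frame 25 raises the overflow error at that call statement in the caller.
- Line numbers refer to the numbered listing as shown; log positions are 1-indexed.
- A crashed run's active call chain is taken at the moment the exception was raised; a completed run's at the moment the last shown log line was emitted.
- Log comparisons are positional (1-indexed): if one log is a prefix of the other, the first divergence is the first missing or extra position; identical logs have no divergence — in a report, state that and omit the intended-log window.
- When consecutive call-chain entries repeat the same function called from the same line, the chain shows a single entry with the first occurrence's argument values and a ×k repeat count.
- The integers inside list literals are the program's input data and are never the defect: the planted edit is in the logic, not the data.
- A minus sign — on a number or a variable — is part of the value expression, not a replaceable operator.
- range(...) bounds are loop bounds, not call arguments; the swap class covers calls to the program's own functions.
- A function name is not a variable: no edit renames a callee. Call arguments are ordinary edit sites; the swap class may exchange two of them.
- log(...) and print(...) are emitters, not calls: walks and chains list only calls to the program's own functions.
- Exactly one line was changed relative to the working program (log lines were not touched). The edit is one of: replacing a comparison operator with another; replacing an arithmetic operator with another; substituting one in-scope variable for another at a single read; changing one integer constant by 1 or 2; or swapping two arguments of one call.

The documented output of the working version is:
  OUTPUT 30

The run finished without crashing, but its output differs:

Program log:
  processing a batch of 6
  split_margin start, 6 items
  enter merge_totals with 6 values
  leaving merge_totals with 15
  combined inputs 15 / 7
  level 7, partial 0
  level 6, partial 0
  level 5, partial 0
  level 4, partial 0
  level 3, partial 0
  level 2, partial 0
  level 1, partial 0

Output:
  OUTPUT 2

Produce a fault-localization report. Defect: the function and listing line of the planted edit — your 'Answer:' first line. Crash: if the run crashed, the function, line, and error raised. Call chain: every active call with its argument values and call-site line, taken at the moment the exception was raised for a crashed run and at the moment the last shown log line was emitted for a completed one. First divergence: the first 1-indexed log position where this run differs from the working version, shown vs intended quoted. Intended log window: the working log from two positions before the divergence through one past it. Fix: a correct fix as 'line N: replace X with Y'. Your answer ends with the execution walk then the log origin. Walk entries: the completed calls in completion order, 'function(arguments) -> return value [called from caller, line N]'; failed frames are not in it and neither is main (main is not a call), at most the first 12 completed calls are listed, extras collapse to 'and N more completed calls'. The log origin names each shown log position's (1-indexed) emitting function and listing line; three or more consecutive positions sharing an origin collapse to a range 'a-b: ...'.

Answer: the defect is in rate_window at line 5.
Key observation: Log line 7 is where behavior first shows: 'level 6, partial 0' appears instead of 'level 6, partial 7'.
Call chain: main -> split_margin([-3, -3, 8, 4, 4, 5]) (called at line 26) -> rate_window(7, 0) (called at line 20) -> rate_window(6, 0) (called at line 5) ×6.
First divergence: position 7 — shown 'level 6, partial 0', intended 'level 6, partial 7'.
Intended log window:
  5: combined inputs 15 / 7
  6: level 7, partial 0
  7: level 6, partial 7
  8: level 5, partial 13
Execution walk:
  merge_totals([-3, -3, 8, 4, 4, 5]) -> 15  [called from split_margin, line 17]
  rate_window(0, 0) -> 0  [called from rate_window, line 5]
  rate_window(1, 0) -> 0  [called from rate_window, line 5]
  rate_window(2, 0) -> 0  [called from rate_window, line 5]
  rate_window(3, 0) -> 0  [called from rate_window, line 5]
  rate_window(4, 0) -> 0  [called from rate_window, line 5]
  rate_window(5, 0) -> 0  [called from rate_window, line 5]
  rate_window(6, 0) -> 0  [called from rate_window, line 5]
  rate_window(7, 0) -> 0  [called from split_margin, line 20]
  split_margin([-3, -3, 8, 4, 4, 5]) -> 0  [called from main, line 26]
Log line origins:
  1 — main, line 25
  2 — split_margin, line 16
  3 — merge_totals, line 8
  4 — merge_totals, line 12
  5 — split_margin, line 19
  6-12 — rate_window, line 4
A correct fix: line 5: replace `count + count` with `count + total`.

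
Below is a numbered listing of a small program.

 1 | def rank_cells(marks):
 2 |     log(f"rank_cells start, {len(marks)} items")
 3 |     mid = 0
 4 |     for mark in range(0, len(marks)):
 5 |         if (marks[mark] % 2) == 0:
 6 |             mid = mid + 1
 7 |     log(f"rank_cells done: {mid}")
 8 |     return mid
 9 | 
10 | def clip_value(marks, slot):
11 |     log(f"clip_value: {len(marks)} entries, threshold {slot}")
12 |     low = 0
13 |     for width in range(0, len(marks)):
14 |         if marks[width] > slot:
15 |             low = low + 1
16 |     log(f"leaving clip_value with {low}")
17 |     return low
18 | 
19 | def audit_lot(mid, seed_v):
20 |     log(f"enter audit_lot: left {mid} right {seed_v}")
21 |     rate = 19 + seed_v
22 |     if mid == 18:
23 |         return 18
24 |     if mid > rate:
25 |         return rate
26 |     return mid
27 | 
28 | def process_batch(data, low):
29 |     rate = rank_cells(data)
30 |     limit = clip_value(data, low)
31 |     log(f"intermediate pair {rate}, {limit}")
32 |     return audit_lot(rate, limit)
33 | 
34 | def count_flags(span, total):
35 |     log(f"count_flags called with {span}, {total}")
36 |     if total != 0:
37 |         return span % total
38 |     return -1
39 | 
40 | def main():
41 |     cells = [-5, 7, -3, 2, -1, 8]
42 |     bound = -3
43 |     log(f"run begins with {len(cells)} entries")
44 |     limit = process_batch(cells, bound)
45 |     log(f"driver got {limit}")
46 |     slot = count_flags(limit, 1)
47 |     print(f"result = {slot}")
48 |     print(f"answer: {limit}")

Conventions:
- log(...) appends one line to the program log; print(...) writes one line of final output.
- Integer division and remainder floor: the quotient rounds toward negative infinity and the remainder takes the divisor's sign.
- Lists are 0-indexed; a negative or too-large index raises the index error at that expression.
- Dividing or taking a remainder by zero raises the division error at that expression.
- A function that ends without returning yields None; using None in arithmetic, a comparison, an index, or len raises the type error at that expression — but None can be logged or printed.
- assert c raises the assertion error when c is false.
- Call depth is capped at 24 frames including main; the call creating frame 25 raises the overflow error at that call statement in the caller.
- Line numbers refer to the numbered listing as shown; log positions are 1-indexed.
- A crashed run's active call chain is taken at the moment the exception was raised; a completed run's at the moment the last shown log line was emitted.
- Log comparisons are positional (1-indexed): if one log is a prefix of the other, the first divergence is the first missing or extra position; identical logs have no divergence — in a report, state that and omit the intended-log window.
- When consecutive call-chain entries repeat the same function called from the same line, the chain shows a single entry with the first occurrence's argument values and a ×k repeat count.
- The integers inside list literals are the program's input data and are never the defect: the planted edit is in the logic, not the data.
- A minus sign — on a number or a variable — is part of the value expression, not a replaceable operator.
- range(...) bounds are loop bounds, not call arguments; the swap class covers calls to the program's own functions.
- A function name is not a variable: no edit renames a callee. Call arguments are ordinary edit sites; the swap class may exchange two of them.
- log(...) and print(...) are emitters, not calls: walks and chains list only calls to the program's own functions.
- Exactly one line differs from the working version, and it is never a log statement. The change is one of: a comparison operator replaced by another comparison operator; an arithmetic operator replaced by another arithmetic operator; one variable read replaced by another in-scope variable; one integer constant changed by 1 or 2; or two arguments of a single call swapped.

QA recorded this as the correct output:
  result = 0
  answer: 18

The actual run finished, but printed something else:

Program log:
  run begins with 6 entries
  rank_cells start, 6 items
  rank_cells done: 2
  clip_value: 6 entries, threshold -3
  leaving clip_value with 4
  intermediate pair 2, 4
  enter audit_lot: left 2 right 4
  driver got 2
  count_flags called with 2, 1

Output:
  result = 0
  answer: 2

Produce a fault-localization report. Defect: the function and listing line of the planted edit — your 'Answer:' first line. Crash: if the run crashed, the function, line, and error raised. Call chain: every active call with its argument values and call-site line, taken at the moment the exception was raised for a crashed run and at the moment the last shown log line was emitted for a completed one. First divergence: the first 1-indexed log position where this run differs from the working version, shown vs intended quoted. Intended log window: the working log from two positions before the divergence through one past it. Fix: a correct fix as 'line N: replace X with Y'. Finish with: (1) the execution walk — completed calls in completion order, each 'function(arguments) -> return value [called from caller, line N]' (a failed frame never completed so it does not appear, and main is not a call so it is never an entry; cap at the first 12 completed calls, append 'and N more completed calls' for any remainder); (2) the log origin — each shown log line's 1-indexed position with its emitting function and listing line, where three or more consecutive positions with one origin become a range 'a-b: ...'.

Answer: the defect is in audit_lot at line 22.
Key observation: The log first diverges at position 8: the faulty run prints 'driver got 2' where the working version prints 'driver got 18'.
Call chain: main -> count_flags(2, 1) (called at line 46).
First divergence: position 8; shown 'driver got 2' vs intended 'driver got 18'.
Intended log window:
  6: intermediate pair 2, 4
  7: enter audit_lot: left 2 right 4
  8: driver got 18
  9: count_flags called with 18, 1
Execution walk:
  rank_cells([-5, 7, -3, 2, -1, 8]) -> 2  [called from process_batch, line 29]
  clip_value([-5, 7, -3, 2, -1, 8], -3) -> 4  [called from process_batch, line 30]
  audit_lot(2, 4) -> 2  [called from process_batch, line 32]
  process_batch([-5, 7, -3, 2, -1, 8], -3) -> 2  [called from main, line 44]
  count_flags(2, 1) -> 0  [called from main, line 46]
Log line origins:
  1: logged in main at line 43
  2: logged in rank_cells at line 2
  3: logged in rank_cells at line 7
  4: logged in clip_value at line 11
  5: logged in clip_value at line 16
  6: logged in process_batch at line 31
  7: logged in audit_lot at line 20
  8: logged in main at line 45
  9: logged in count_flags at line 35
A correct fix: line 22: replace `==` with `<`.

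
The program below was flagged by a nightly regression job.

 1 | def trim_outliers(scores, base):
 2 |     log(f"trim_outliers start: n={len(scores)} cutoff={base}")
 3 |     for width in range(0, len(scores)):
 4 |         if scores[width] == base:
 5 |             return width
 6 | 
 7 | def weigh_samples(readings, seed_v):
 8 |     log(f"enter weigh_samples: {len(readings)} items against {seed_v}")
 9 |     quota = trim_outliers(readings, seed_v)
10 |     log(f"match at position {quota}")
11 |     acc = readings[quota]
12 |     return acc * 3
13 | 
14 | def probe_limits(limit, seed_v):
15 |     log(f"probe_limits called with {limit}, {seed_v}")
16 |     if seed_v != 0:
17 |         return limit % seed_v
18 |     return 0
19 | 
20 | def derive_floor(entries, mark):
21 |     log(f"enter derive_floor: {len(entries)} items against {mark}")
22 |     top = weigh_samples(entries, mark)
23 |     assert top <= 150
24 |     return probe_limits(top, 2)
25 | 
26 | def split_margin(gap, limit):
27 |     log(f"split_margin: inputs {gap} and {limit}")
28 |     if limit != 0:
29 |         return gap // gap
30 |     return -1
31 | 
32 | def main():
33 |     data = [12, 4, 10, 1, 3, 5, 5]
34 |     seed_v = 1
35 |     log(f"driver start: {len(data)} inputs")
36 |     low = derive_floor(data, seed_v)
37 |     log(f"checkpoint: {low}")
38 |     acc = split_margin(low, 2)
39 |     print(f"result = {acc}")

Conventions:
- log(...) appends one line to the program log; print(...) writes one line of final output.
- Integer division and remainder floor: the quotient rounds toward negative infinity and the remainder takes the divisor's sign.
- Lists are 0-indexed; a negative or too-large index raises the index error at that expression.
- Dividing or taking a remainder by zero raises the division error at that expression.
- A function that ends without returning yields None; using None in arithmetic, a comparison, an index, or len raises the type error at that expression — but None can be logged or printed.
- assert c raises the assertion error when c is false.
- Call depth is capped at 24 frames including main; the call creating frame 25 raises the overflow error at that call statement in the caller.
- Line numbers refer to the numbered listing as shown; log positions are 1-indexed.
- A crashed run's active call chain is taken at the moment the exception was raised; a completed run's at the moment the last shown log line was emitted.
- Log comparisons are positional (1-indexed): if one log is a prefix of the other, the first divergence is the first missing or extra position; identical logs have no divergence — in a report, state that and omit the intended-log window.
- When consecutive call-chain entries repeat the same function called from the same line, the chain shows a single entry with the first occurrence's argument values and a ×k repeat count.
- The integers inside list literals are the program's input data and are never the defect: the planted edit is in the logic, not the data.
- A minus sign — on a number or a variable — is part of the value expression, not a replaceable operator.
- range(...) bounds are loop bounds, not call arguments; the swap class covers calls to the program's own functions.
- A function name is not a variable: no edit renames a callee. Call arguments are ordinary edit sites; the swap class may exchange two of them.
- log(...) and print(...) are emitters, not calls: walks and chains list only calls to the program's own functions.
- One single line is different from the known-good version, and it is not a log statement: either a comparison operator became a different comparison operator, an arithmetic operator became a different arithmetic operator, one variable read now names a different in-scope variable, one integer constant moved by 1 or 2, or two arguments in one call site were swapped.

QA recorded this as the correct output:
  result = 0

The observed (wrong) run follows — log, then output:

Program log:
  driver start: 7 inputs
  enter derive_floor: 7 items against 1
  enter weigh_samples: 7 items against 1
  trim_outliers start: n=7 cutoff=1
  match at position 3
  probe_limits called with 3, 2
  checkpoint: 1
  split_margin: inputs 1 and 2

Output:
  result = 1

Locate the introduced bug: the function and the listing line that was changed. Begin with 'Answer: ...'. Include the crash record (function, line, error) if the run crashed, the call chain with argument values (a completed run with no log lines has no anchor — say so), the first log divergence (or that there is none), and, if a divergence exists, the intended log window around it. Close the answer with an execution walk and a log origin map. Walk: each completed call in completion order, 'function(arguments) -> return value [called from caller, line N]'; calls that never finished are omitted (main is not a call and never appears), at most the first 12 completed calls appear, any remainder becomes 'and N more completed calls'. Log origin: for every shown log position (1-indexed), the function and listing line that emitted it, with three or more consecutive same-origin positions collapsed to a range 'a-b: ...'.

Answer: the defect is in split_margin at line 29.
Core observation: No log line changed; the fault shows up purely in the output.
Call chain: main -> split_margin(1, 2) (called at line 38).
First divergence: none (the log streams are identical).
Execution walk:
  trim_outliers([12, 4, 10, 1, 3, 5, 5], 1) -> 3  [called from weigh_samples, line 9]
  weigh_samples([12, 4, 10, 1, 3, 5, 5], 1) -> 3  [called from derive_floor, line 22]
  probe_limits(3, 2) -> 1  [called from derive_floor, line 24]
  derive_floor([12, 4, 10, 1, 3, 5, 5], 1) -> 1  [called from main, line 36]
  split_margin(1, 2) -> 1  [called from main, line 38]
Origin of each log line:
  1: emitted by main (line 35)
  2: emitted by derive_floor (line 21)
  3: emitted by weigh_samples (line 8)
  4: emitted by trim_outliers (line 2)
  5: emitted by weigh_samples (line 10)
  6: emitted by probe_limits (line 15)
  7: emitted by main (line 37)
  8: emitted by split_margin (line 27)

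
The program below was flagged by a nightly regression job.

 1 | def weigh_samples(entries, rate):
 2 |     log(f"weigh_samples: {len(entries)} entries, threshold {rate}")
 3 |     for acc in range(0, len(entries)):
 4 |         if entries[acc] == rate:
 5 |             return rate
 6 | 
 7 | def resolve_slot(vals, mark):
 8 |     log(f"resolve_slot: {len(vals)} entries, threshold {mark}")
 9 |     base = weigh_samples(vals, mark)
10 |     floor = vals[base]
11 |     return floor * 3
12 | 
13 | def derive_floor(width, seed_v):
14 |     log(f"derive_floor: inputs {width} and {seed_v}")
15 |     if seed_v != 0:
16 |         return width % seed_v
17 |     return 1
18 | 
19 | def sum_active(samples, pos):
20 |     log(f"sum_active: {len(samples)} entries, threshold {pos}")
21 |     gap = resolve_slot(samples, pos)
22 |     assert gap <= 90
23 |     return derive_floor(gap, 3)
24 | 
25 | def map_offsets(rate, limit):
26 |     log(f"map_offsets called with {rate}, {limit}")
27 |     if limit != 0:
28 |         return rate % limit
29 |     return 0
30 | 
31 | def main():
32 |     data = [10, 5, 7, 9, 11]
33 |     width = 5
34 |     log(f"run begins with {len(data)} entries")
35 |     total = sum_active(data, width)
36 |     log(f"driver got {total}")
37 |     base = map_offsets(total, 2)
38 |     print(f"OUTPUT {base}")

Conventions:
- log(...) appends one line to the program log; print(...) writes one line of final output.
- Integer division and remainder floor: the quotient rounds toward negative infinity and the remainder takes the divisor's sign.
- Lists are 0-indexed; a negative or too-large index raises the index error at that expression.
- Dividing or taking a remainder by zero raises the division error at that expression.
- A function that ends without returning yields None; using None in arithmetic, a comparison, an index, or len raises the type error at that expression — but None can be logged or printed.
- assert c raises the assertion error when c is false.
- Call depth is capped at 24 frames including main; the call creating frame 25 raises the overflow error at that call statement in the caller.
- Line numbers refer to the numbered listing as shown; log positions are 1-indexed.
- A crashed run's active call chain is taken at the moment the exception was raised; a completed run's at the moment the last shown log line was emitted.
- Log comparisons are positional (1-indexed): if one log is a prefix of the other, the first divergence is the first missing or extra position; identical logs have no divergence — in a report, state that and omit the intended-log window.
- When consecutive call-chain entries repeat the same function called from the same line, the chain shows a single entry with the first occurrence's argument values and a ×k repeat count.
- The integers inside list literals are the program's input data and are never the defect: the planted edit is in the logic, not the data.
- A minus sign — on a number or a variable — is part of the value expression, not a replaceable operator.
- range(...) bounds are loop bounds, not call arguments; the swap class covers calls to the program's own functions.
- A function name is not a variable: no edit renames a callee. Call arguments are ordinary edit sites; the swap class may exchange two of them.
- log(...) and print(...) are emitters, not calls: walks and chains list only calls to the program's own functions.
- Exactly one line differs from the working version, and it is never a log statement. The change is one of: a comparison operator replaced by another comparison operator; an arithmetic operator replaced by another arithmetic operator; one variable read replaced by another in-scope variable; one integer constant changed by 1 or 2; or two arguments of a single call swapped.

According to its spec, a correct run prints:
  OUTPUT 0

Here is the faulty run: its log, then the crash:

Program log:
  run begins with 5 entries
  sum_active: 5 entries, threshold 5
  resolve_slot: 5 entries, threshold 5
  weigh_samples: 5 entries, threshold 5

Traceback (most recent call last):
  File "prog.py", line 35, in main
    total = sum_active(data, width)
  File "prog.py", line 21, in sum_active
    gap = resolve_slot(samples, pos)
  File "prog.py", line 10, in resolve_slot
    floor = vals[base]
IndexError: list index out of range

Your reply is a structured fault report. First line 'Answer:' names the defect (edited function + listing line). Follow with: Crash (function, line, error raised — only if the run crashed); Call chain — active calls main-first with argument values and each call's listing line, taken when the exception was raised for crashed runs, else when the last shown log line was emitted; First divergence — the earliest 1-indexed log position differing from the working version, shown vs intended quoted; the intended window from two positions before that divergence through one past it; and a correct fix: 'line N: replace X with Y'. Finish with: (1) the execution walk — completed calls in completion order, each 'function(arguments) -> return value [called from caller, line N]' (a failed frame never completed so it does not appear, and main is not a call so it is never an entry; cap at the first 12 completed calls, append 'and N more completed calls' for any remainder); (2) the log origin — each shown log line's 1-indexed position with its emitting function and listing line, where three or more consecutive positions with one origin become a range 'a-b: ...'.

Answer: the defect is in weigh_samples at line 5.
Core observation: The faulty run's log stops after 4 lines; the working version's next line would be 'derive_floor: inputs 15 and 3'.
Crash: resolve_slot, line 10, IndexError.
Call chain: main -> sum_active([10, 5, 7, 9, 11], 5) (called at line 35) -> resolve_slot([10, 5, 7, 9, 11], 5) (called at line 21).
First divergence: position 5 — the faulty run's log ends after 4 lines; the working version continues with 'derive_floor: inputs 15 and 3'.
Intended log window:
  3: resolve_slot: 5 entries, threshold 5
  4: weigh_samples: 5 entries, threshold 5
  5: derive_floor: inputs 15 and 3
  6: driver got 0
Execution walk:
  weigh_samples([10, 5, 7, 9, 11], 5) -> 5  [called from resolve_slot, line 9]
Log line origins:
  1: emitted by main (line 34)
  2: emitted by sum_active (line 20)
  3: emitted by resolve_slot (line 8)
  4: emitted by weigh_samples (line 2)
A correct fix: line 5: replace `rate` with `acc`.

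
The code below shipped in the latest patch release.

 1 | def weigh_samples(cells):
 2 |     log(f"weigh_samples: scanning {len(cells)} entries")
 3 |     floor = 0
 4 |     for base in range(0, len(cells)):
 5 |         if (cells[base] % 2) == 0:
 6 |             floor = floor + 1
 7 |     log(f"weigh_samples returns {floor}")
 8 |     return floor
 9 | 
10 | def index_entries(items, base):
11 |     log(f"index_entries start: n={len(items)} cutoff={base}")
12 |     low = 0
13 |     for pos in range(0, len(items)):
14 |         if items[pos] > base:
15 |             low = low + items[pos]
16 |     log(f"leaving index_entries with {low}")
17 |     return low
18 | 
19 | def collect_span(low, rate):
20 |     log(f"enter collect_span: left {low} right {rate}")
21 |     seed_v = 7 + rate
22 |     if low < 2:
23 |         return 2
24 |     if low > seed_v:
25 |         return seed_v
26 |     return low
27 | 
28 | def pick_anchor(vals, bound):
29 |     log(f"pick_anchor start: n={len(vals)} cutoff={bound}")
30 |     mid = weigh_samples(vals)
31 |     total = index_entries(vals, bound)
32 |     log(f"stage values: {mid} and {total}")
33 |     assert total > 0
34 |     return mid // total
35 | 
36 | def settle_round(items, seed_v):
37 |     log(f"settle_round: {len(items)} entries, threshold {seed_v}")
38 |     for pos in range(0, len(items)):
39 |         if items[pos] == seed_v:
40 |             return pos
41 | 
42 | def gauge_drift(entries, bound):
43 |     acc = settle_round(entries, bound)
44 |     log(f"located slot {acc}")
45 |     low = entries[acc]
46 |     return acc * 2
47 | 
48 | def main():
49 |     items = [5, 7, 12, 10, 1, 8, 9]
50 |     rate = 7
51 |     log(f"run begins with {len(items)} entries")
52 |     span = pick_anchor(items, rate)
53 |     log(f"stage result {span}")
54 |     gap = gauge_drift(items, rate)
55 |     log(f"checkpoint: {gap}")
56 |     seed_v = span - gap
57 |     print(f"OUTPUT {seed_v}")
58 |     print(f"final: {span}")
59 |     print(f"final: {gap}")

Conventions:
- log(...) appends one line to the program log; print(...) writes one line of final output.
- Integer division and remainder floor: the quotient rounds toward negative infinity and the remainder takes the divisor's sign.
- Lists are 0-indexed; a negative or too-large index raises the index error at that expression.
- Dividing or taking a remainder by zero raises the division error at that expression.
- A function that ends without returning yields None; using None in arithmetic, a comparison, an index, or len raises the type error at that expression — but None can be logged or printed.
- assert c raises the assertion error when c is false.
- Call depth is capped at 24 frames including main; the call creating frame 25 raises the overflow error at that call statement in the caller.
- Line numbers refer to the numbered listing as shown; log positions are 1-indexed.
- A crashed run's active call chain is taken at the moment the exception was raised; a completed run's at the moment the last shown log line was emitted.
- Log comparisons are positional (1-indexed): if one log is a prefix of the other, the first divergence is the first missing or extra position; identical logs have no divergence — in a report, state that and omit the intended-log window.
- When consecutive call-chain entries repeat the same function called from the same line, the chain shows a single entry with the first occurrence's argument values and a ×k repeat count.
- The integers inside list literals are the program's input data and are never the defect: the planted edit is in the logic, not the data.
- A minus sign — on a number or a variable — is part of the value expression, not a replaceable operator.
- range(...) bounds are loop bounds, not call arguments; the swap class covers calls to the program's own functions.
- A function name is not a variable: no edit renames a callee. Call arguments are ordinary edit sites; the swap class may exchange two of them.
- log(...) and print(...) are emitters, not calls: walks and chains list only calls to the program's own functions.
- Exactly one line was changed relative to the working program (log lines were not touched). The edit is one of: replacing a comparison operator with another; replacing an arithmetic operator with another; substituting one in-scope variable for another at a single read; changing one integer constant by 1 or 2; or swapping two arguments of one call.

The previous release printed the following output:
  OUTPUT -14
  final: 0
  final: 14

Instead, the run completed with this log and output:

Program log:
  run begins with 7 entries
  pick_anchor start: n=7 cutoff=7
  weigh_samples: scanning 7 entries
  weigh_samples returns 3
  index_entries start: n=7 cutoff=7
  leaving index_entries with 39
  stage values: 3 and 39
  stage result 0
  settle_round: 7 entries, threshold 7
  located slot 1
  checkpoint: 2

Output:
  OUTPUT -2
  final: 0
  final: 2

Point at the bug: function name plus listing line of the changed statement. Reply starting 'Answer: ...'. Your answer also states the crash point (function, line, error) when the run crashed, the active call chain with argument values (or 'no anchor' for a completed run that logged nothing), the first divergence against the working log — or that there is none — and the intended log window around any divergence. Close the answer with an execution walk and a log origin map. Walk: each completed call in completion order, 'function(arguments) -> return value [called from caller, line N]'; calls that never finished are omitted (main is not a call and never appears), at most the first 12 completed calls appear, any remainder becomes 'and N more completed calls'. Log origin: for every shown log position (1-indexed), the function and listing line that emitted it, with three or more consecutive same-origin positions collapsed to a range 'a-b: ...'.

Answer: the defect is in gauge_drift at line 46.
Core observation: Log line 11 is where behavior first shows: 'checkpoint: 2' appears instead of 'checkpoint: 14'.
Call chain: main.
First divergence: position 11 — the shown line 'checkpoint: 2' should read 'checkpoint: 14'.
Intended log window:
  9: settle_round: 7 entries, threshold 7
  10: located slot 1
  11: checkpoint: 14
Execution walk:
  weigh_samples([5, 7, 12, 10, 1, 8, 9]) -> 3  [called from pick_anchor, line 30]
  index_entries([5, 7, 12, 10, 1, 8, 9], 7) -> 39  [called from pick_anchor, line 31]
  pick_anchor([5, 7, 12, 10, 1, 8, 9], 7) -> 0  [called from main, line 52]
  settle_round([5, 7, 12, 10, 1, 8, 9], 7) -> 1  [called from gauge_drift, line 43]
  gauge_drift([5, 7, 12, 10, 1, 8, 9], 7) -> 2  [called from main, line 54]
Log origin:
  1: from main, line 51
  2: from pick_anchor, line 29
  3: from weigh_samples, line 2
  4: from weigh_samples, line 7
  5: from index_entries, line 11
  6: from index_entries, line 16
  7: from pick_anchor, line 32
  8: from main, line 53
  9: from settle_round, line 37
  10: from gauge_drift, line 44
  11: from main, line 55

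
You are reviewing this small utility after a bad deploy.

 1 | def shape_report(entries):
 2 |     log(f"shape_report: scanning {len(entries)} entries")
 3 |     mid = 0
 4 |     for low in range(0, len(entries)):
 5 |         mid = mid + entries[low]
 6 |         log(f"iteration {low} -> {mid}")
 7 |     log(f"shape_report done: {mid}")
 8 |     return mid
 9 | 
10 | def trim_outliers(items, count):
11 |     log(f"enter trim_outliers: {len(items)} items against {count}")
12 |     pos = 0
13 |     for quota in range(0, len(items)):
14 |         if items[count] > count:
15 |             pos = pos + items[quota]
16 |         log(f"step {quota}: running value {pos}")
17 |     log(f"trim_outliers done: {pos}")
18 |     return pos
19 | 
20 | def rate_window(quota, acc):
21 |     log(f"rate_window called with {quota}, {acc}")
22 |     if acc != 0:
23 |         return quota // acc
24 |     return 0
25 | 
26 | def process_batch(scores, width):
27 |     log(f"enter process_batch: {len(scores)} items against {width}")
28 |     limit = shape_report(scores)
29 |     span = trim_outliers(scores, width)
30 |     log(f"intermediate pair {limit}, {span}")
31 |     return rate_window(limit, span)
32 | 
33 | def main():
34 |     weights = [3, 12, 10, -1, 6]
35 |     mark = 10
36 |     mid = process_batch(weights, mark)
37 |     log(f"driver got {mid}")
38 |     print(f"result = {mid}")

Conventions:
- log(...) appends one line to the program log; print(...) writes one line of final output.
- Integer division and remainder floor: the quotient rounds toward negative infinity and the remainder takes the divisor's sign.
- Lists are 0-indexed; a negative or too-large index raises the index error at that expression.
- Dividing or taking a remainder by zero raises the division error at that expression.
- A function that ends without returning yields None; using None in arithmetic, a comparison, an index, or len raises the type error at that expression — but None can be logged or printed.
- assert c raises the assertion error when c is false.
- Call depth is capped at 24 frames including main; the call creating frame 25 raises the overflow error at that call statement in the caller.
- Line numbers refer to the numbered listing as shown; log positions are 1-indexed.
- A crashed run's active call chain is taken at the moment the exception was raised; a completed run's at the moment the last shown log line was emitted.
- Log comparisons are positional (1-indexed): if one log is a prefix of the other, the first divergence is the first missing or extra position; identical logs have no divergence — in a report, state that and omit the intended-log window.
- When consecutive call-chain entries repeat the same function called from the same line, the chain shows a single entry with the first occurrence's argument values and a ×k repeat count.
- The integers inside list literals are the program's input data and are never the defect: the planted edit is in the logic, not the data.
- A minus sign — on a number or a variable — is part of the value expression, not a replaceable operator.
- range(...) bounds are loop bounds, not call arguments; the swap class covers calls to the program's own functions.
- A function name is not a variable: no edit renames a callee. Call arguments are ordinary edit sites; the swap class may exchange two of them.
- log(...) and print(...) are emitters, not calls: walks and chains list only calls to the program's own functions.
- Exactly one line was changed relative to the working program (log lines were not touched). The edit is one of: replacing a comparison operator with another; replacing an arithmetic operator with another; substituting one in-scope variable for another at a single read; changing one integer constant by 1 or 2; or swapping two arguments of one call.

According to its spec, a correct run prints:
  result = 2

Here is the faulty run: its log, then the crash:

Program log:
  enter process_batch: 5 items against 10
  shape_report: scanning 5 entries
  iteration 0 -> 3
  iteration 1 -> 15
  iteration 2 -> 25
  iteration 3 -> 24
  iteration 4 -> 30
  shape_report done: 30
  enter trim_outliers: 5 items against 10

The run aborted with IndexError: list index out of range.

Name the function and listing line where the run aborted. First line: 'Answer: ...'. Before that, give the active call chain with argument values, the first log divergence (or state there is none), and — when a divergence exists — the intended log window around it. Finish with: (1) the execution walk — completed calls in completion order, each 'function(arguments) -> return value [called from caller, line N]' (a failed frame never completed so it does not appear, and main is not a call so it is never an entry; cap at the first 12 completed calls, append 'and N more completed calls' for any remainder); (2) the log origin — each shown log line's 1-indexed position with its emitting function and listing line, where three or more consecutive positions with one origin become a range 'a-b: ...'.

Answer: the error was raised in trim_outliers, line 14.
The tell: The shown log is a 9-line prefix of the intended one, whose next entry is 'step 0: running value 0'.
Call chain: main -> process_batch([3, 12, 10, -1, 6], 10) (called at line 36) -> trim_outliers([3, 12, 10, -1, 6], 10) (called at line 29).
First divergence: position 10 — the faulty run's log ends after 9 lines; the working version continues with 'step 0: running value 0'.
Intended log window:
  8: shape_report done: 30
  9: enter trim_outliers: 5 items against 10
  10: step 0: running value 0
  11: step 1: running value 12
Execution walk:
  shape_report([3, 12, 10, -1, 6]) -> 30  [called from process_batch, line 28]
Log line origins:
  1: emitted by process_batch (line 27)
  2: emitted by shape_report (line 2)
  3-7: emitted by shape_report (line 6)
  8: emitted by shape_report (line 7)
  9: emitted by trim_outliers (line 11)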